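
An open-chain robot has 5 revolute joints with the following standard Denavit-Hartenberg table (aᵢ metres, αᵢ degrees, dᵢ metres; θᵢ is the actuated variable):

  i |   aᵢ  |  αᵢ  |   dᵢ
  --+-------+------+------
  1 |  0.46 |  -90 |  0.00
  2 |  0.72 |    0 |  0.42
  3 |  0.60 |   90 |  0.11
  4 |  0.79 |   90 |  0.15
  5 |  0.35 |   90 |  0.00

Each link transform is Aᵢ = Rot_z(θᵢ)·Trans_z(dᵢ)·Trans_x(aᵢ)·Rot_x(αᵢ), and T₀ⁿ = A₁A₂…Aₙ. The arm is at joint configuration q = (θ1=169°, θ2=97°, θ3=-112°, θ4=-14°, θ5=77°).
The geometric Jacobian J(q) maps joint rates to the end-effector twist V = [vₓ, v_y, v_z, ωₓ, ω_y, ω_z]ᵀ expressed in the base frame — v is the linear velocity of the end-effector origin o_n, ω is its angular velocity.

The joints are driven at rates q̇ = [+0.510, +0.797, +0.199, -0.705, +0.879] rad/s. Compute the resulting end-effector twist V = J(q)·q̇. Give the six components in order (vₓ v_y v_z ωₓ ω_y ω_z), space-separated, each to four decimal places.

o_n = [-1.6698, -0.0012, 0.1331]
J₁: ẑ×o_n = [0.0012, -1.6698, 0.0000], ω = ẑ
J2: z=[-0.1908, -0.9816, 0.0000] o=[-0.4515, 0.0878, 0.0000] → [-0.1307, 0.0254, -1.1789, -0.1908, -0.9816, 0.0000]
J3: z=[-0.1908, -0.9816, 0.0000] o=[-0.4456, -0.3413, -0.7146] → [-0.8322, 0.1618, -1.2667, -0.1908, -0.9816, 0.0000]
J4: z=[0.2541, -0.0494, 0.9659] o=[-1.0355, -0.3386, -0.5593] → [-0.3601, -0.7887, 0.0544, 0.2541, -0.0494, 0.9659]
J5: z=[0.4145, 0.9079, -0.0626] o=[-1.6877, -0.0172, -0.2161] → [0.3180, -0.1459, -0.0096, 0.4145, 0.9079, -0.0626]
V = J·q̇ = [0.2643, -0.3714, -1.2385, -0.0048, -0.1449, -0.2260]

0.2643 -0.3714 -1.2385 -0.0048 -0.1449 -0.2260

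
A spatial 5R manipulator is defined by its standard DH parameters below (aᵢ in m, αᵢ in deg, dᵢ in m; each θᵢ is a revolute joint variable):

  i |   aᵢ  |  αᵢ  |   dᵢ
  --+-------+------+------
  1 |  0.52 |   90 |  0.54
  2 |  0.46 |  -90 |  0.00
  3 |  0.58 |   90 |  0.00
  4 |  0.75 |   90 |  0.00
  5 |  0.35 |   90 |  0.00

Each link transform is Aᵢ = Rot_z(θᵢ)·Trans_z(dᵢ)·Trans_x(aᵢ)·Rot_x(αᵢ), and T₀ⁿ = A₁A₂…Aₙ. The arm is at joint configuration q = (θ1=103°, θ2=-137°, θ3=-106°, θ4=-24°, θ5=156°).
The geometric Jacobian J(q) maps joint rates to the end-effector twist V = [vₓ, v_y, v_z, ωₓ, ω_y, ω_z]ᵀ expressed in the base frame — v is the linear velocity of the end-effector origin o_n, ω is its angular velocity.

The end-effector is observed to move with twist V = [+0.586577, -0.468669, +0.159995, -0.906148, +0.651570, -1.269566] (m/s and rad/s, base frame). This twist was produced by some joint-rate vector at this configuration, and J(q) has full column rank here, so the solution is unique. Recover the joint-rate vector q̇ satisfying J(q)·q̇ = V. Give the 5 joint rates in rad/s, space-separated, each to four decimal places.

-0.8660 -0.9470 0.2030 0.2670 -0.7270

o_n = [0.7921, 0.5528, 0.6305]
J₁: ẑ×o_n = [-0.5528, 0.7921, 0.0000], ω = ẑ
J2: z=[0.9744, 0.2250, 0.0000] o=[-0.1170, 0.5067, 0.5400] → [0.0204, -0.0882, -0.1595, 0.9744, 0.2250, 0.0000]
J3: z=[-0.1534, 0.6645, -0.7314] o=[-0.0413, 0.1789, 0.2263] → [0.5421, -0.5475, -0.6112, -0.1534, 0.6645, -0.7314]
J4: z=[-0.4267, 0.6230, 0.6556] o=[0.4756, 0.4182, 0.3353] → [0.0957, 0.3334, -0.2546, -0.4267, 0.6230, 0.6556]
J5: z=[-0.2224, -0.7749, 0.5917] o=[1.1331, 0.4982, 0.6872] → [0.0116, -0.2144, -0.2764, -0.2224, -0.7749, 0.5917]
q̇ = J⁺·V = [-0.8660, -0.9470, 0.2030, 0.2670, -0.7270]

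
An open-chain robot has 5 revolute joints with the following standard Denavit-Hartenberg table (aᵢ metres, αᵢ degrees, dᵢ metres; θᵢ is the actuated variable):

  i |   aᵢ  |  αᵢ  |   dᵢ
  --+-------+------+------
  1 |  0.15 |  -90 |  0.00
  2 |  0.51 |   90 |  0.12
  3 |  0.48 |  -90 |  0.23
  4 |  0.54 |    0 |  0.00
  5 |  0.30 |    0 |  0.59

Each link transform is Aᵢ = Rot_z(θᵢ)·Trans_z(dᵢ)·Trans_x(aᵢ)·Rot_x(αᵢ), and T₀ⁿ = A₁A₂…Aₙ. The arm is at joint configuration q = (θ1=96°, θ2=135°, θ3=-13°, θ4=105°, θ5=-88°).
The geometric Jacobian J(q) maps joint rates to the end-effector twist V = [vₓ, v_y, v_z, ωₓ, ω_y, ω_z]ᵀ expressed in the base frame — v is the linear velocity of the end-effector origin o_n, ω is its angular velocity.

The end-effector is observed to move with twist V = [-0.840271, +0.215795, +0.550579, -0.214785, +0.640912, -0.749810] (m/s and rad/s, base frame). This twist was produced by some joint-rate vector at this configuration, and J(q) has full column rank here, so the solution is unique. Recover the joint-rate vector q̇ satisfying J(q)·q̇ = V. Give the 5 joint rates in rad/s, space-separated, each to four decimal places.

-0.1100 0.2080 0.9190 0.1730 -0.2360

o_n = [-0.4457, -1.0572, -0.6183]
J₁: ẑ×o_n = [1.0572, -0.4457, 0.0000], ω = ẑ
J2: z=[-0.9945, -0.1045, 0.0000] o=[-0.0157, 0.1492, 0.0000] → [0.0646, -0.6150, 1.1548, -0.9945, -0.1045, 0.0000]
J3: z=[-0.0739, 0.7032, -0.7071] o=[-0.0973, -0.2220, -0.3606] → [-0.7718, 0.2273, 0.3067, -0.0739, 0.7032, -0.7071]
J4: z=[-0.9524, -0.2600, -0.1591] o=[0.0276, -0.3779, -0.8540] → [-0.1693, 0.2997, 0.5238, -0.9524, -0.2600, -0.1591]
J5: z=[-0.9524, -0.2600, -0.1591] o=[0.0248, -0.6522, -0.3889] → [-0.0047, -0.1437, 0.2633, -0.9524, -0.2600, -0.1591]
q̇ = J⁺·V = [-0.1100, 0.2080, 0.9190, 0.1730, -0.2360]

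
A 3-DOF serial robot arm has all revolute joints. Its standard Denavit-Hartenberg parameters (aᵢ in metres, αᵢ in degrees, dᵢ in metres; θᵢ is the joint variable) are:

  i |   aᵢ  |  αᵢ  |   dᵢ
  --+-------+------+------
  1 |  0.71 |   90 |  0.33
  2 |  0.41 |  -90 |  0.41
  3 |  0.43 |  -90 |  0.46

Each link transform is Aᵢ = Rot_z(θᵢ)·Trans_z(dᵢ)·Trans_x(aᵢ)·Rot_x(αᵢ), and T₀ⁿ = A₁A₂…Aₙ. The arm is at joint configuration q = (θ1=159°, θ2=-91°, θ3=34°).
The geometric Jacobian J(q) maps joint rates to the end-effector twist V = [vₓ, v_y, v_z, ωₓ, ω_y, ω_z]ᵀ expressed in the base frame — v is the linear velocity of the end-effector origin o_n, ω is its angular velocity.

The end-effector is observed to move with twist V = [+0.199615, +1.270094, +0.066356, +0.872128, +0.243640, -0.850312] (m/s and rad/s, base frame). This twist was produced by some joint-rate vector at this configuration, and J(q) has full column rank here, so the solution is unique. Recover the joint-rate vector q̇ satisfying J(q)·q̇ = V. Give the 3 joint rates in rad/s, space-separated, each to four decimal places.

o_n = [-1.0190, 0.5728, -0.4444]
J₁: ẑ×o_n = [-0.5728, -1.0190, 0.0000], ω = ẑ
J2: z=[0.3584, 0.9336, 0.0000] o=[-0.6628, 0.2544, 0.3300] → [-0.7230, 0.2775, 0.4466, 0.3584, 0.9336, 0.0000]
J3: z=[-0.9334, 0.3583, -0.0175] o=[-0.5092, 0.6346, -0.0799] → [-0.1317, -0.3313, 0.2404, -0.9334, 0.3583, -0.0175]
q̇ = J⁺·V = [-0.8630, 0.5400, -0.7270]

-0.8630 0.5400 -0.7270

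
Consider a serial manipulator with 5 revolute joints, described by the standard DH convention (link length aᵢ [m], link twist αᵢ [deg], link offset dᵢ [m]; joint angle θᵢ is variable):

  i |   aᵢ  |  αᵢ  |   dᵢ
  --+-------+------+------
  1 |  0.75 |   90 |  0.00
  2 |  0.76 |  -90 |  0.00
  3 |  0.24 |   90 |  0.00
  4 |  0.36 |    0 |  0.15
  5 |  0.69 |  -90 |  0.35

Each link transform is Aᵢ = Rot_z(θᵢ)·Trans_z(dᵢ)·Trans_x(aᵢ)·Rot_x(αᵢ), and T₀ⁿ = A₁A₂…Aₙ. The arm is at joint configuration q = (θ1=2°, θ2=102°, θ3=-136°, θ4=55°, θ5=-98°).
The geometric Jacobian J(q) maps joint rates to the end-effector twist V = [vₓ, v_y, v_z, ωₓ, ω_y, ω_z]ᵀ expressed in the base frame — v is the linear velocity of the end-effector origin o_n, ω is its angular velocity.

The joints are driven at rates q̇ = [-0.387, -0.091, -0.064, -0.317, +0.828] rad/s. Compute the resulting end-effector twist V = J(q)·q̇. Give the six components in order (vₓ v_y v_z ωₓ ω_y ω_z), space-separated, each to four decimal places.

o_n = [0.9882, -0.2667, -0.2290]
J₁: ẑ×o_n = [0.2667, 0.9882, -0.0000], ω = ẑ
J2: z=[0.0349, -0.9994, 0.0000] o=[0.7495, 0.0262, 0.0000] → [0.2289, 0.0080, 0.2283, 0.0349, -0.9994, 0.0000]
J3: z=[-0.9776, -0.0341, -0.2079] o=[0.5916, 0.0207, 0.7434] → [-0.0266, -1.0331, 0.2945, -0.9776, -0.0341, -0.2079]
J4: z=[0.1192, 0.7239, -0.6795] o=[0.6333, -0.1447, 0.5745] → [-0.6646, -0.1453, -0.2715, 0.1192, 0.7239, -0.6795]
J5: z=[0.1192, 0.7239, -0.6795] o=[0.3988, -0.1885, 0.2660] → [-0.4116, -0.3415, -0.4360, 0.1192, 0.7239, -0.6795]
V = J·q̇ = [-0.2524, -0.5537, -0.3146, 0.1203, 0.4631, -0.7209]

-0.2524 -0.5537 -0.3146 0.1203 0.4631 -0.7209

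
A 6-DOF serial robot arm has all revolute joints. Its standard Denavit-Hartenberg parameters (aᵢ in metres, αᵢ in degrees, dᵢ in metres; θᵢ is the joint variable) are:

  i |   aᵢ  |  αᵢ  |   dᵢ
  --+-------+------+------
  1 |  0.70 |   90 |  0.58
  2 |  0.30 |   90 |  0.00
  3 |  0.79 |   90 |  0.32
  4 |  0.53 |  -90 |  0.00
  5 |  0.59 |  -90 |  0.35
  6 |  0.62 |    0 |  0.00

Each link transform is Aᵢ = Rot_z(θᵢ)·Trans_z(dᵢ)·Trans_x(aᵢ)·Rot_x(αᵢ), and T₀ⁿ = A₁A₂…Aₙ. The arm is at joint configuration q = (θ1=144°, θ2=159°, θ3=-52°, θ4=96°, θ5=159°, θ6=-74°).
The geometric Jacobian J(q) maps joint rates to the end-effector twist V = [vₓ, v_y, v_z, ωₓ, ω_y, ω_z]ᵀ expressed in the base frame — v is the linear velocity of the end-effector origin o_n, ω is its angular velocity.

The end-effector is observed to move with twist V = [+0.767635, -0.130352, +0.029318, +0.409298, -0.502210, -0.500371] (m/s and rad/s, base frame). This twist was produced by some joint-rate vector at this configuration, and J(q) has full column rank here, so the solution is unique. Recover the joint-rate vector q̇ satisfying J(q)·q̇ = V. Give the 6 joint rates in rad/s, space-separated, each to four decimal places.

o_n = [-0.0911, 0.4022, 0.7744]
J₁: ẑ×o_n = [-0.4022, -0.0911, 0.0000], ω = ẑ
J2: z=[0.5878, 0.8090, 0.0000] o=[-0.5663, 0.4114, 0.5800] → [0.1573, -0.1143, -0.3899, 0.5878, 0.8090, 0.0000]
J3: z=[-0.2899, 0.2106, 0.9336] o=[-0.3397, 0.2468, 0.6875] → [-0.1268, 0.2573, -0.0974, -0.2899, 0.2106, 0.9336]
J4: z=[-0.9570, -0.0657, -0.2824] o=[-0.4311, -0.4563, 1.1606] → [0.2678, -0.4656, -0.7993, -0.9570, -0.0657, -0.2824]
J5: z=[0.0285, 0.9480, -0.3170] o=[-0.5840, -0.2912, 1.6404] → [-0.6012, -0.1316, -0.4475, 0.0285, 0.9480, -0.3170]
J6: z=[-0.7901, -0.1729, -0.5881] o=[-0.2127, -0.1171, 1.0905] → [0.3601, -0.3213, -0.3893, -0.7901, -0.1729, -0.5881]
q̇ = J⁺·V = [-0.4540, 0.4710, -0.6520, 0.7080, -0.8870, -0.8180]

-0.4540 0.4710 -0.6520 0.7080 -0.8870 -0.8180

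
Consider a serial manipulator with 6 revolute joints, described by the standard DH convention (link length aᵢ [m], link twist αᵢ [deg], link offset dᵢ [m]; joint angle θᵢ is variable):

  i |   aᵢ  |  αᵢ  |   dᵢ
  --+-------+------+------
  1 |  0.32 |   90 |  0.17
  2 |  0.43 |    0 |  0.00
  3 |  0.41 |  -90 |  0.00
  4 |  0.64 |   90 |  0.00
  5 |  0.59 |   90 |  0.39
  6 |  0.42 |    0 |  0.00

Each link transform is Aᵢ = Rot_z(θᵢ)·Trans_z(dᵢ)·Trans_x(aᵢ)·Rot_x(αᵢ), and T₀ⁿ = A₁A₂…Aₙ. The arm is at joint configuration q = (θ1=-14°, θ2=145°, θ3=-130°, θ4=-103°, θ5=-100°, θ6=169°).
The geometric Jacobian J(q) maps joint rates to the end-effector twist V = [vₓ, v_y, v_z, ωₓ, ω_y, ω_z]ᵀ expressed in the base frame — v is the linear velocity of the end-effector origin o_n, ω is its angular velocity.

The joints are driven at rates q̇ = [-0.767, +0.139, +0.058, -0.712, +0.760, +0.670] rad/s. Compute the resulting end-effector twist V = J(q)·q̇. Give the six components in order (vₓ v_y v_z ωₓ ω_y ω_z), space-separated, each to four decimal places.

-0.3808 0.4557 -0.0754 -0.2561 0.6996 -1.4956

o_n = [-0.2788, -0.4332, 0.1997]
J₁: ẑ×o_n = [0.4332, -0.2788, 0.0000], ω = ẑ
J2: z=[-0.2419, -0.9703, 0.0000] o=[0.3105, -0.0774, 0.1700] → [-0.0288, 0.0072, -0.4857, -0.2419, -0.9703, 0.0000]
J3: z=[-0.2419, -0.9703, 0.0000] o=[-0.0313, 0.0078, 0.4166] → [0.2105, -0.0525, -0.1335, -0.2419, -0.9703, 0.0000]
J4: z=[-0.2511, 0.0626, 0.9659] o=[0.3530, -0.0880, 0.5228] → [0.3132, -0.6914, 0.1262, -0.2511, 0.0626, 0.9659]
J5: z=[-0.8588, 0.4460, -0.2522] o=[0.0672, -0.6594, 0.4855] → [-0.0704, -0.1582, -0.0400, -0.8588, 0.4460, -0.2522]
J6: z=[0.3962, 0.8902, 0.2251] o=[-0.0761, -0.4304, -0.1681] → [0.3280, -0.1913, 0.1794, 0.3962, 0.8902, 0.2251]
V = J·q̇ = [-0.3808, 0.4557, -0.0754, -0.2561, 0.6996, -1.4956]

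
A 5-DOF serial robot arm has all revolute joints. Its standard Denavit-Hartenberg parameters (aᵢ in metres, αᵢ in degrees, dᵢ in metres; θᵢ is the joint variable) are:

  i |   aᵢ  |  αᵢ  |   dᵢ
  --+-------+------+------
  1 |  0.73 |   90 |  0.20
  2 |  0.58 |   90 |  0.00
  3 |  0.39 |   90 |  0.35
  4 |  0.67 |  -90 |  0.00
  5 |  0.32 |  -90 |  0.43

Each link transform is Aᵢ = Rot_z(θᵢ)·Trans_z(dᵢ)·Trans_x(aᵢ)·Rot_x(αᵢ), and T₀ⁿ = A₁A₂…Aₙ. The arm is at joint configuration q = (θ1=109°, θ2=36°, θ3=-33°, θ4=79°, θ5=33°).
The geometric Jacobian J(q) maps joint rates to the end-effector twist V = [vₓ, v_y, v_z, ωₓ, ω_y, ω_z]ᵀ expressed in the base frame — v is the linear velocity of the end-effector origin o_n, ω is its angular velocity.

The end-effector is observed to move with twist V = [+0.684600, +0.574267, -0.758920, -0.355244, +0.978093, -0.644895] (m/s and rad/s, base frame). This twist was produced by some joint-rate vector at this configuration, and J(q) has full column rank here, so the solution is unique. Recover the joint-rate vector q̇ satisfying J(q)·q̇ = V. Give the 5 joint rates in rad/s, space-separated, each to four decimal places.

o_n = [-0.6443, 2.0744, -0.4256]
J₁: ẑ×o_n = [-2.0744, -0.6443, 0.0000], ω = ẑ
J2: z=[0.9455, 0.3256, 0.0000] o=[-0.2377, 0.6902, 0.2000] → [-0.2037, 0.5915, 1.4411, 0.9455, 0.3256, 0.0000]
J3: z=[-0.1914, 0.5558, -0.8090] o=[-0.3904, 1.1339, 0.5409] → [0.2237, 0.0204, -0.0389, -0.1914, 0.5558, -0.8090]
J4: z=[-0.6495, -0.6897, -0.3201] o=[-0.7444, 1.5095, 0.4500] → [0.7847, -0.6008, -0.2979, -0.6495, -0.6897, -0.3201]
J5: z=[0.6858, -0.3496, -0.6383] o=[-0.9643, 1.9343, -0.0190] → [0.2315, 0.0746, 0.2079, 0.6858, -0.3496, -0.6383]
q̇ = J⁺·V = [-0.5980, -0.6620, 0.7140, -0.9840, -0.3380]

-0.5980 -0.6620 0.7140 -0.9840 -0.3380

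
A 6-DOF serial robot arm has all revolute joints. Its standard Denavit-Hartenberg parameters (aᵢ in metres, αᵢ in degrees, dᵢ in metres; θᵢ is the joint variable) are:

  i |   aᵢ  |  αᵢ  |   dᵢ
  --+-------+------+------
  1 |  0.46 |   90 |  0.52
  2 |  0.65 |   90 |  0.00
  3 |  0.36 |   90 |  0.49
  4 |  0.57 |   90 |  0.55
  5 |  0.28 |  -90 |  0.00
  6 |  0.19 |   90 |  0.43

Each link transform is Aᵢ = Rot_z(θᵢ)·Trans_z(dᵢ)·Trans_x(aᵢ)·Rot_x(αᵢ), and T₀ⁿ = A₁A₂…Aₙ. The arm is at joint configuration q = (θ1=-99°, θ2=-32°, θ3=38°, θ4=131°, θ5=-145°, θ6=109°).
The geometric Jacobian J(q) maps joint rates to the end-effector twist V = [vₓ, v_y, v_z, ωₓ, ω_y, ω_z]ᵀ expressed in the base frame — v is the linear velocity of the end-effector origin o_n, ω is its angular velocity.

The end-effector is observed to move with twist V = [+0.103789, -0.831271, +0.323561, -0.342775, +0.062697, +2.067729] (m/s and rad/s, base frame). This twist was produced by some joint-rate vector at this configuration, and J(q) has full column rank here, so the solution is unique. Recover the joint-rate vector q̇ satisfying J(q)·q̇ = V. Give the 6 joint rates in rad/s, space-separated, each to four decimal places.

o_n = [0.1015, -0.4890, -0.4910]
J₁: ẑ×o_n = [0.4890, 0.1015, -0.0000], ω = ẑ
J2: z=[-0.9877, 0.1564, 0.0000] o=[-0.0720, -0.4543, 0.5200] → [-0.1582, -0.9985, 0.0071, -0.9877, 0.1564, 0.0000]
J3: z=[0.0829, 0.5234, -0.8480] o=[-0.1582, -0.9988, 0.1756] → [0.0835, -0.1650, -0.0937, 0.0829, 0.5234, -0.8480]
J4: z=[0.6966, -0.6390, -0.3263] o=[-0.3741, -0.9453, -0.3903] → [0.2132, -0.0850, 0.6217, 0.6966, -0.6390, -0.3263]
J5: z=[-0.4834, -0.0821, -0.8715] o=[0.3112, -0.8607, -0.7784] → [0.3004, 0.3217, -0.1969, -0.4834, -0.0821, -0.8715]
J6: z=[-0.2666, 0.9621, 0.0573] o=[0.0777, -0.9335, -0.6421] → [0.1199, 0.0416, -0.1414, -0.2666, 0.9621, 0.0573]
q̇ = J⁺·V = [0.8680, 0.7600, -0.6450, 0.2440, -0.8150, 0.3850]

0.8680 0.7600 -0.6450 0.2440 -0.8150 0.3850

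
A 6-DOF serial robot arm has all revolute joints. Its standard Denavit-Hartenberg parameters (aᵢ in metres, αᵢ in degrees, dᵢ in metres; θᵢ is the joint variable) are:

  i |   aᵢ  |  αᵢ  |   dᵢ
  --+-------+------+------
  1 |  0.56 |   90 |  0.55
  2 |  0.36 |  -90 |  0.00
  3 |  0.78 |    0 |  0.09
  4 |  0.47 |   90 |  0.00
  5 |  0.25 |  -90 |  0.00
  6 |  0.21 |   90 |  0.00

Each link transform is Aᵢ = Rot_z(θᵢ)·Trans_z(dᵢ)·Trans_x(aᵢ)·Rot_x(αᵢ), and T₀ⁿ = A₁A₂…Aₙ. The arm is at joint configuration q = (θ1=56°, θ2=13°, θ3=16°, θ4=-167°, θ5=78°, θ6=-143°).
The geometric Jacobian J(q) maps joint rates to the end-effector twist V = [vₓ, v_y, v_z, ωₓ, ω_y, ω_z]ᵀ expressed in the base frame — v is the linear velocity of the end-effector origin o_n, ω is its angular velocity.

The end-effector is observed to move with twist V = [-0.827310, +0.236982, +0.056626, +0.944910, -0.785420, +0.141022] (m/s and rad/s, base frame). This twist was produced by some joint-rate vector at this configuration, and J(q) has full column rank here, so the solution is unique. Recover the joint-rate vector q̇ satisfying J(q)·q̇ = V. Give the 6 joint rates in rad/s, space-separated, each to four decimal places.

0.2640 0.3120 0.8550 -0.8260 -0.7250 -0.5830

o_n = [0.5568, 0.9853, 0.8561]
J₁: ẑ×o_n = [-0.9853, 0.5568, 0.0000], ω = ẑ
J2: z=[0.8290, -0.5592, 0.0000] o=[0.3131, 0.4643, 0.5500] → [-0.1712, -0.2538, 0.5682, 0.8290, -0.5592, 0.0000]
J3: z=[-0.1258, -0.1865, 0.9744] o=[0.5093, 0.7551, 0.6310] → [-0.2663, 0.0746, -0.0201, -0.1258, -0.1865, 0.9744]
J4: z=[-0.1258, -0.1865, 0.9744] o=[0.7283, 1.4642, 0.8873] → [0.4724, -0.1710, 0.0283, -0.1258, -0.1865, 0.9744]
J5: z=[-0.9892, 0.0975, -0.1091] o=[0.6932, 1.0047, 0.7949] → [0.0039, 0.0755, 0.0325, -0.9892, 0.0975, -0.1091]
J6: z=[0.0468, 0.9175, 0.3950] o=[0.6586, 0.9083, 1.0229] → [-0.1834, -0.0324, 0.0970, 0.0468, 0.9175, 0.3950]
q̇ = J⁺·V = [0.2640, 0.3120, 0.8550, -0.8260, -0.7250, -0.5830]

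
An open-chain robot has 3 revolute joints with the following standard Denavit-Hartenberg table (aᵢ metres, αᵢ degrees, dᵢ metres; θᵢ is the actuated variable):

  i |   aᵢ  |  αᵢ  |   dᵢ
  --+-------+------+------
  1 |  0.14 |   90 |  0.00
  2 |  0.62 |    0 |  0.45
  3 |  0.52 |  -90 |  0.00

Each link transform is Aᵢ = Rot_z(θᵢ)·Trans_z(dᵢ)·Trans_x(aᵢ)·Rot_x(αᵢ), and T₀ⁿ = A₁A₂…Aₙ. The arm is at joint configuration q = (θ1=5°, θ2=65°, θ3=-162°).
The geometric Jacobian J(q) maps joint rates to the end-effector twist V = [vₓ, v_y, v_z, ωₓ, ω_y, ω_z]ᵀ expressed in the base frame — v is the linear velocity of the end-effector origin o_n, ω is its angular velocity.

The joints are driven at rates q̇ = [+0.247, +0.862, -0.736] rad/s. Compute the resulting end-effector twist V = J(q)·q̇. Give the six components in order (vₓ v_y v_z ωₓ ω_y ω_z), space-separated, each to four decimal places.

-0.3143 0.0565 0.2179 0.0110 -0.1255 0.2470

o_n = [0.3766, -0.4188, 0.0458]
J₁: ẑ×o_n = [0.4188, 0.3766, -0.0000], ω = ẑ
J2: z=[0.0872, -0.9962, 0.0000] o=[0.1395, 0.0122, 0.0000] → [-0.0456, -0.0040, 0.1987, 0.0872, -0.9962, 0.0000]
J3: z=[0.0872, -0.9962, 0.0000] o=[0.4397, -0.4132, 0.5619] → [0.5142, 0.0450, -0.0634, 0.0872, -0.9962, 0.0000]
V = J·q̇ = [-0.3143, 0.0565, 0.2179, 0.0110, -0.1255, 0.2470]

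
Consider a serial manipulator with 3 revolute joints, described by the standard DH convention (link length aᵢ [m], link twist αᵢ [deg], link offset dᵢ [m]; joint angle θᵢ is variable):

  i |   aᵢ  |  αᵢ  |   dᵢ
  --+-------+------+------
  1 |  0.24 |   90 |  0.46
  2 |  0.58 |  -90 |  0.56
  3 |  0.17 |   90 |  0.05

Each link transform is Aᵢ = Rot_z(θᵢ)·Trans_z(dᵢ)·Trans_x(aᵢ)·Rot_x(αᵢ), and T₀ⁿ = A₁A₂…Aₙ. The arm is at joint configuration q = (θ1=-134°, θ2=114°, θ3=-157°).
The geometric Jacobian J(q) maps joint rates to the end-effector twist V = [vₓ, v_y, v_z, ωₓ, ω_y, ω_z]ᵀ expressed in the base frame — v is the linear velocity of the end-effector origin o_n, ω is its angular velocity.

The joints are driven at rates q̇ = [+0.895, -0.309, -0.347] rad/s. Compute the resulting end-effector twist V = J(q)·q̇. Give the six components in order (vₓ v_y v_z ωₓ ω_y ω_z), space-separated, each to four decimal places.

-0.4214 -0.5430 0.0463 0.0021 -0.4427 1.0361

o_n = [-0.4659, 0.4193, 0.8266]
J₁: ẑ×o_n = [-0.4193, -0.4659, 0.0000], ω = ẑ
J2: z=[-0.7193, 0.6947, 0.0000] o=[-0.1667, -0.1726, 0.4600] → [0.2546, 0.2637, -0.2179, -0.7193, 0.6947, 0.0000]
J3: z=[0.6346, 0.6571, -0.4067] o=[-0.4057, 0.3861, 0.9899] → [-0.0938, 0.1281, 0.0607, 0.6346, 0.6571, -0.4067]
V = J·q̇ = [-0.4214, -0.5430, 0.0463, 0.0021, -0.4427, 1.0361]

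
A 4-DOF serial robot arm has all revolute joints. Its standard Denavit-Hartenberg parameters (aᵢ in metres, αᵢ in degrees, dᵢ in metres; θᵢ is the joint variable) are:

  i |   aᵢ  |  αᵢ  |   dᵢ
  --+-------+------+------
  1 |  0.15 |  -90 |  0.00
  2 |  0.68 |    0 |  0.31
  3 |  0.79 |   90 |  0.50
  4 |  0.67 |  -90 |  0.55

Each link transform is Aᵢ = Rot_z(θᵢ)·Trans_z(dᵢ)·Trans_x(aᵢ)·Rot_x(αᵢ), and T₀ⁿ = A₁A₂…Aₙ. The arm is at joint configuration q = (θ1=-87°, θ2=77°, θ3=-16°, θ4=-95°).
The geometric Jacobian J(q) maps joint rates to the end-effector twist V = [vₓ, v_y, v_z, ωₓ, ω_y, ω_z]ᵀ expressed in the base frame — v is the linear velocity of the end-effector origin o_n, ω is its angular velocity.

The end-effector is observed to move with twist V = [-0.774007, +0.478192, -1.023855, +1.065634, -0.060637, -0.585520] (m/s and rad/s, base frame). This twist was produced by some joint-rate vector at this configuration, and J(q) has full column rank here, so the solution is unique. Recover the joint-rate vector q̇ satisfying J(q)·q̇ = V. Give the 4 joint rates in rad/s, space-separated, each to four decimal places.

o_n = [0.2019, -1.1297, -1.0358]
J₁: ẑ×o_n = [1.1297, 0.2019, -0.0000], ω = ẑ
J2: z=[0.9986, 0.0523, 0.0000] o=[0.0079, -0.1498, 0.0000] → [-0.0542, 1.0344, -0.9887, 0.9986, 0.0523, 0.0000]
J3: z=[0.9986, 0.0523, 0.0000] o=[0.3254, -0.2863, -0.6626] → [-0.0195, 0.3727, -0.8357, 0.9986, 0.0523, 0.0000]
J4: z=[0.0458, -0.8734, 0.4848] o=[0.8448, -0.6426, -1.3535] → [-0.0414, -0.3262, -0.5838, 0.0458, -0.8734, 0.4848]
q̇ = J⁺·V = [-0.6500, 0.3890, 0.6720, 0.1330]

-0.6500 0.3890 0.6720 0.1330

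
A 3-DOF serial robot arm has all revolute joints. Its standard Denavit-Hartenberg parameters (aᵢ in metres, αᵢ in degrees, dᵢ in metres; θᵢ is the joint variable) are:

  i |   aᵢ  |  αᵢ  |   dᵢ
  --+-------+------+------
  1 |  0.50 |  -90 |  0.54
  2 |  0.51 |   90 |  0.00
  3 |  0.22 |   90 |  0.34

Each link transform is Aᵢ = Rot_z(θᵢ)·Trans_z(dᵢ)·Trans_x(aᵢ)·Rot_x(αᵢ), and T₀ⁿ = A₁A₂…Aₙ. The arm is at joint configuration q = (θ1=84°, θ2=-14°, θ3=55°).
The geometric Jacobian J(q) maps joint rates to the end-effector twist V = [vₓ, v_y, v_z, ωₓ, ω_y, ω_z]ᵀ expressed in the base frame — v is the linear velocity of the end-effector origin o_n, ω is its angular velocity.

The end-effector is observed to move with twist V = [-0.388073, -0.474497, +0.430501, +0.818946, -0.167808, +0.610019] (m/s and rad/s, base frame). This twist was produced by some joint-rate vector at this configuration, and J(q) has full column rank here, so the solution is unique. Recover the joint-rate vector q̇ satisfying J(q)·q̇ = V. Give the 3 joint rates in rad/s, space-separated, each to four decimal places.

0.2840 -0.8320 0.3360

o_n = [-0.0710, 1.0482, 1.0238]
J₁: ẑ×o_n = [-1.0482, -0.0710, 0.0000], ω = ẑ
J2: z=[-0.9945, 0.1045, 0.0000] o=[0.0523, 0.4973, 0.5400] → [0.0506, 0.4812, -0.5350, -0.9945, 0.1045, 0.0000]
J3: z=[-0.0253, -0.2406, 0.9703] o=[0.1040, 0.9894, 0.6634] → [-0.1438, -0.1607, -0.0436, -0.0253, -0.2406, 0.9703]
q̇ = J⁺·V = [0.2840, -0.8320, 0.3360]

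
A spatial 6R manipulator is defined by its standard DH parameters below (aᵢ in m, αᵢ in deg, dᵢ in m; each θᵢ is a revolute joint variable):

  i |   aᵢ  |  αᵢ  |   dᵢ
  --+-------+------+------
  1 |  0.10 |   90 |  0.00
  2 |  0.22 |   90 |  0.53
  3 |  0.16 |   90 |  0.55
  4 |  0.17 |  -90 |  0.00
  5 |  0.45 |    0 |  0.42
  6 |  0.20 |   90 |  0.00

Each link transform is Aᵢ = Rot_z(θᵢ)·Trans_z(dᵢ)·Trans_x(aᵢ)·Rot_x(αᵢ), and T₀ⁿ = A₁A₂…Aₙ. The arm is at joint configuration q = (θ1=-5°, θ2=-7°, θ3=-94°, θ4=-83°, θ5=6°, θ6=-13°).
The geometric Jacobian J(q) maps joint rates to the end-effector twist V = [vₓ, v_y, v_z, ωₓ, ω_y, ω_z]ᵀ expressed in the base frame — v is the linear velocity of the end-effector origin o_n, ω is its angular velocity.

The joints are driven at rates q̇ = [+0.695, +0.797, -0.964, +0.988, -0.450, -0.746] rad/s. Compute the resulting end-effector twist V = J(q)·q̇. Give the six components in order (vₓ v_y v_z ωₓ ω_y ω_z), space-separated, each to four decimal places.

o_n = [0.3309, 0.1179, 0.1834]
J₁: ẑ×o_n = [-0.1179, 0.3309, 0.0000], ω = ẑ
J2: z=[-0.0872, -0.9962, 0.0000] o=[0.0996, -0.0087, 0.0000] → [-0.1827, 0.0160, 0.2194, -0.0872, -0.9962, 0.0000]
J3: z=[-0.1214, 0.0106, -0.9925] o=[0.2710, -0.5557, -0.0268] → [0.6708, -0.0340, -0.0824, -0.1214, 0.0106, -0.9925]
J4: z=[-0.9924, 0.0168, 0.1216] o=[0.2071, -0.3899, -0.5714] → [-0.0490, 0.7641, -0.5060, -0.9924, 0.0168, 0.1216]
J5: z=[0.0030, 0.9936, -0.1125] o=[0.2279, -0.3710, -0.4037] → [0.6384, -0.0134, -0.1009, 0.0030, 0.9936, -0.1125]
J6: z=[0.0030, 0.9936, -0.1125] o=[0.3308, 0.0954, -0.0153] → [0.2000, -0.0006, -0.0001, 0.0030, 0.9936, -0.1125]
V = J·q̇ = [-1.3591, 1.0370, -0.2002, -0.9366, -1.9760, 1.9065]

-1.3591 1.0370 -0.2002 -0.9366 -1.9760 1.9065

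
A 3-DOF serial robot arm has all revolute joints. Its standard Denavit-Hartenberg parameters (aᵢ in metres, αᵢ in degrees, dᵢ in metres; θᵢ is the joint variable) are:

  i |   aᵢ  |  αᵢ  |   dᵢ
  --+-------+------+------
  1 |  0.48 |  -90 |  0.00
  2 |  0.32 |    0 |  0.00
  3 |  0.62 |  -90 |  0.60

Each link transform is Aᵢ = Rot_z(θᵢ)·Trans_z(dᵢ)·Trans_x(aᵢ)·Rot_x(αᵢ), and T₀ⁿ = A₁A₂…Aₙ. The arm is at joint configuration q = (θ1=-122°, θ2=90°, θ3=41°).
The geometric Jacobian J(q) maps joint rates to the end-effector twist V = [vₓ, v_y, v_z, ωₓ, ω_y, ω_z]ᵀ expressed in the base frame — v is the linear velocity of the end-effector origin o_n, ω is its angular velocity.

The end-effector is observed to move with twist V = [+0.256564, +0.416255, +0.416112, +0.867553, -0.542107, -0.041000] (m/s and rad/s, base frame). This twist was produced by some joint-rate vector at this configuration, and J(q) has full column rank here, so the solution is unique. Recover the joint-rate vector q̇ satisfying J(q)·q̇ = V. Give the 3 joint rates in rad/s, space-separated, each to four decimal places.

o_n = [0.4700, -0.3801, -0.7879]
J₁: ẑ×o_n = [0.3801, 0.4700, -0.0000], ω = ẑ
J2: z=[0.8480, -0.5299, 0.0000] o=[-0.2544, -0.4071, 0.0000] → [0.4175, 0.6682, 0.4068, 0.8480, -0.5299, 0.0000]
J3: z=[0.8480, -0.5299, 0.0000] o=[-0.2544, -0.4071, -0.3200] → [0.2480, 0.3968, 0.4068, 0.8480, -0.5299, 0.0000]
q̇ = J⁺·V = [-0.0410, 0.1090, 0.9140]

-0.0410 0.1090 0.9140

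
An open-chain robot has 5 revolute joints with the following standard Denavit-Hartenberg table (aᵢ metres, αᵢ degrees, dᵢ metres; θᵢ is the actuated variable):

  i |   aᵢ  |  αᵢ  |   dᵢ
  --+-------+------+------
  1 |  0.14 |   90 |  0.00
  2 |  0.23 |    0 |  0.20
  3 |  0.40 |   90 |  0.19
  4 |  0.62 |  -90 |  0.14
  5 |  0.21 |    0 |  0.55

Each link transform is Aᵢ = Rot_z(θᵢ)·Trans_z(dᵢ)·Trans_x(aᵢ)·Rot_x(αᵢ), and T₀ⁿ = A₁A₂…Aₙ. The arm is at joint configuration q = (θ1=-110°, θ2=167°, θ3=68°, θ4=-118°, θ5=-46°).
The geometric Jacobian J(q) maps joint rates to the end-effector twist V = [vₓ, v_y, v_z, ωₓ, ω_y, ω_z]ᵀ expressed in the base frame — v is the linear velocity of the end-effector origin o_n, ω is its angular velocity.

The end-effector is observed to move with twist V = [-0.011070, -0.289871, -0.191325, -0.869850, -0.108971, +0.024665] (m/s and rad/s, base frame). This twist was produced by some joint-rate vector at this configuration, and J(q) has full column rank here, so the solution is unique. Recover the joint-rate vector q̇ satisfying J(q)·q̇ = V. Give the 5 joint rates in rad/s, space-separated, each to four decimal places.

o_n = [0.7251, 0.4004, -0.2122]
J₁: ẑ×o_n = [-0.4004, 0.7251, 0.0000], ω = ẑ
J2: z=[-0.9397, 0.3420, 0.0000] o=[-0.0479, -0.1316, 0.0000] → [-0.0726, -0.1994, -0.7643, -0.9397, 0.3420, 0.0000]
J3: z=[-0.9397, 0.3420, 0.0000] o=[-0.1592, 0.1474, 0.0517] → [-0.0903, -0.2481, -0.5402, -0.9397, 0.3420, 0.0000]
J4: z=[0.2802, 0.7698, 0.5736] o=[-0.2592, 0.4280, -0.2759] → [0.0649, 0.5468, -0.7654, 0.2802, 0.7698, 0.5736]
J5: z=[0.6144, 0.3153, -0.7233] o=[0.2373, 0.1917, 0.0428] → [0.0706, -0.1961, -0.0256, 0.6144, 0.3153, -0.7233]
q̇ = J⁺·V = [-0.2030, 0.2330, 0.3260, -0.1970, -0.4710]

-0.2030 0.2330 0.3260 -0.1970 -0.4710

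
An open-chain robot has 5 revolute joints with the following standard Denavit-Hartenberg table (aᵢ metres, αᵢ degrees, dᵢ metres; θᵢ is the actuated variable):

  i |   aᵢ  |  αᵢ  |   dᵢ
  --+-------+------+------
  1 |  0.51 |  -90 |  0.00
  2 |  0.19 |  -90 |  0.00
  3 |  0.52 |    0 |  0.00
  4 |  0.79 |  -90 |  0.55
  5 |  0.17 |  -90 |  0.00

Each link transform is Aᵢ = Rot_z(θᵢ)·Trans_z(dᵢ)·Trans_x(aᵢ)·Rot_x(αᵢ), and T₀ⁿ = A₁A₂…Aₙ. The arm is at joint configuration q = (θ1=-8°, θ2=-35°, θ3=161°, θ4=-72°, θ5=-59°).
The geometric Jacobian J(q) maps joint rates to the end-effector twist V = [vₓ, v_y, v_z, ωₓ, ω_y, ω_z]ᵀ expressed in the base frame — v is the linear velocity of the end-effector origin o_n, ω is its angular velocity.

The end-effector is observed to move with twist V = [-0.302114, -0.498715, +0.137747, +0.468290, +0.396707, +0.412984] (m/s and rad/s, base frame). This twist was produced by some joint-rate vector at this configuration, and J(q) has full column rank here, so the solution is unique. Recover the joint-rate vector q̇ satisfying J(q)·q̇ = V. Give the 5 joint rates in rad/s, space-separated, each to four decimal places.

o_n = [0.5222, -1.1304, -0.7341]
J₁: ẑ×o_n = [1.1304, 0.5222, -0.0000], ω = ẑ
J2: z=[0.1392, 0.9903, 0.0000] o=[0.5050, -0.0710, 0.0000] → [-0.7270, 0.1022, -0.1645, 0.1392, 0.9903, 0.0000]
J3: z=[0.5680, -0.0798, -0.8192] o=[0.6592, -0.0926, 0.1090] → [-0.7828, 0.5910, -0.6004, 0.5680, -0.0798, -0.8192]
J4: z=[0.5680, -0.0798, -0.8192] o=[0.2368, -0.2042, -0.1730] → [-0.7139, 0.0849, -0.5033, 0.5680, -0.0798, -0.8192]
J5: z=[-0.8135, 0.0967, -0.5735] o=[0.4504, -1.0319, -0.6157] → [-0.0679, -0.1376, 0.0732, -0.8135, 0.0967, -0.5735]
q̇ = J⁺·V = [-0.3040, 0.4450, -0.9050, 0.5520, -0.7460]

-0.3040 0.4450 -0.9050 0.5520 -0.7460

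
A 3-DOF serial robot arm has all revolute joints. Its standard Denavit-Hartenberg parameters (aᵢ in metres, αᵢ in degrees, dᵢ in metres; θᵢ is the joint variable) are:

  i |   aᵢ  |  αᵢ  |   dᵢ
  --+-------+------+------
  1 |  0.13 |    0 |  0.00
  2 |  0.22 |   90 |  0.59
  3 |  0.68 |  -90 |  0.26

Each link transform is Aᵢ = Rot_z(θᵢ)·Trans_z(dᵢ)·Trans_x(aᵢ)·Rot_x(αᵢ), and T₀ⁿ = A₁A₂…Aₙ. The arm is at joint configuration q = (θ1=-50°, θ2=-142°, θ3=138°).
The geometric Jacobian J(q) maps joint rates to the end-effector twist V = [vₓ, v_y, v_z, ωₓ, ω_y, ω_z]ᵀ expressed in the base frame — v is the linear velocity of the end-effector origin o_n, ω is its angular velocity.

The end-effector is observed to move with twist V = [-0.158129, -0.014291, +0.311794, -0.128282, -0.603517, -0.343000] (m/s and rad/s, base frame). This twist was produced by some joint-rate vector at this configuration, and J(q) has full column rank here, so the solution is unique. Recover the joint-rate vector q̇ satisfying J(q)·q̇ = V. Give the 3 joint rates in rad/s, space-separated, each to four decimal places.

0.4980 -0.8410 -0.6170

o_n = [0.4167, 0.0954, 1.0450]
J₁: ẑ×o_n = [-0.0954, 0.4167, 0.0000], ω = ẑ
J2: z=[0.0000, 0.0000, 1.0000] o=[0.0836, -0.0996, 0.0000] → [-0.1950, 0.3332, 0.0000, 0.0000, 0.0000, 1.0000]
J3: z=[0.2079, 0.9781, 0.0000] o=[-0.1316, -0.0538, 0.5900] → [0.4451, -0.0946, -0.5053, 0.2079, 0.9781, 0.0000]
q̇ = J⁺·V = [0.4980, -0.8410, -0.6170]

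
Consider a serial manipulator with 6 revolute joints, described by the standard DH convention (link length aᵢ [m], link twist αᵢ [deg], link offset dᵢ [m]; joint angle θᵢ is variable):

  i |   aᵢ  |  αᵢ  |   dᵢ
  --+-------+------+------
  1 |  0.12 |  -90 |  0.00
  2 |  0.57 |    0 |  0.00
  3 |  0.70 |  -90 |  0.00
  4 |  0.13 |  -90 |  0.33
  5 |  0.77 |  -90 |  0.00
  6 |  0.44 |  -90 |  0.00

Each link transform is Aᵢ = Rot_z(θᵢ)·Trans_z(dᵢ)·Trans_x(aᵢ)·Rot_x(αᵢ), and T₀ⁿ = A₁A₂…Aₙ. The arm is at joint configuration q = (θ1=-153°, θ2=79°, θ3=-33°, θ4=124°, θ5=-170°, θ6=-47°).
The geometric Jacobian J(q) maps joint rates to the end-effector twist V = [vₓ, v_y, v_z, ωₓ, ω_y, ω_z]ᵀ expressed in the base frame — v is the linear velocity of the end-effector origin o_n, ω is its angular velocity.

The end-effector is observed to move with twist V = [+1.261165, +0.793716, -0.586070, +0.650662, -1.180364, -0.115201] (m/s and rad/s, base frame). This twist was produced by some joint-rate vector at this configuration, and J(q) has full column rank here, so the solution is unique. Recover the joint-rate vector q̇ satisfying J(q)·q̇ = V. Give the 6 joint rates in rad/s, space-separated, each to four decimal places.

-0.0410 0.5710 0.7350 0.3490 0.0040 -0.2700

o_n = [-0.0317, -1.0777, -1.6011]
J₁: ẑ×o_n = [1.0777, -0.0317, 0.0000], ω = ẑ
J2: z=[0.4540, -0.8910, 0.0000] o=[-0.1069, -0.0545, 0.0000] → [1.4266, 0.7269, -0.3975, 0.4540, -0.8910, 0.0000]
J3: z=[0.4540, -0.8910, 0.0000] o=[-0.2038, -0.1039, -0.5595] → [0.9280, 0.4729, -0.2887, 0.4540, -0.8910, 0.0000]
J4: z=[0.6409, 0.3266, -0.6947] o=[-0.6371, -0.3246, -1.0631] → [-0.6988, -0.0757, -0.6804, 0.6409, 0.3266, -0.6947]
J5: z=[0.7670, -0.2368, 0.5964] o=[-0.4295, -0.0979, -1.2400] → [0.6698, 0.5142, -0.6573, 0.7670, -0.2368, 0.5964]
J6: z=[0.6259, 0.4805, -0.6143] o=[-0.3209, -0.7481, -1.6379] → [-0.1848, -0.2007, -0.3452, 0.6259, 0.4805, -0.6143]
q̇ = J⁺·V = [-0.0410, 0.5710, 0.7350, 0.3490, 0.0040, -0.2700]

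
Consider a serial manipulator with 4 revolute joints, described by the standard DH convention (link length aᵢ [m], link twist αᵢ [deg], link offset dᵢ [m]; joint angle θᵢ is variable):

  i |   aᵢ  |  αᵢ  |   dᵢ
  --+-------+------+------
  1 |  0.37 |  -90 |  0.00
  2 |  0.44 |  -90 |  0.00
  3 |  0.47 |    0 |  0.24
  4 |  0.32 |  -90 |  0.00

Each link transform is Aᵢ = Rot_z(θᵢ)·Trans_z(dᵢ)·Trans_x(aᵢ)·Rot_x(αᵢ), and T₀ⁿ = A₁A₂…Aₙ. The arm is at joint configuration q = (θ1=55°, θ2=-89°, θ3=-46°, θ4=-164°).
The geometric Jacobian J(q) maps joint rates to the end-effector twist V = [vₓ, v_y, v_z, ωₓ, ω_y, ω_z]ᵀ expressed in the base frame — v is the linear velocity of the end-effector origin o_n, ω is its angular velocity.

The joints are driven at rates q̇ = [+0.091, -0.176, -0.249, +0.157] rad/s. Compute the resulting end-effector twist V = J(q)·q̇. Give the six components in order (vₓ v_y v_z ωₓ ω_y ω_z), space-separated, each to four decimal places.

-0.1508 -0.0199 -0.0257 0.0914 -0.1763 0.0926

o_n = [0.2089, 0.6088, 0.4851]
J₁: ẑ×o_n = [-0.6088, 0.2089, 0.0000], ω = ẑ
J2: z=[-0.8192, 0.5736, 0.0000] o=[0.2122, 0.3031, 0.0000] → [0.2782, 0.3974, -0.2485, -0.8192, 0.5736, 0.0000]
J3: z=[0.5735, 0.8190, -0.0175] o=[0.2166, 0.3094, 0.4399] → [0.0422, -0.0258, 0.1781, 0.5735, 0.8190, -0.0175]
J4: z=[0.5735, 0.8190, -0.0175] o=[0.0806, 0.7045, 0.7622] → [-0.2286, 0.1567, -0.1600, 0.5735, 0.8190, -0.0175]
V = J·q̇ = [-0.1508, -0.0199, -0.0257, 0.0914, -0.1763, 0.0926]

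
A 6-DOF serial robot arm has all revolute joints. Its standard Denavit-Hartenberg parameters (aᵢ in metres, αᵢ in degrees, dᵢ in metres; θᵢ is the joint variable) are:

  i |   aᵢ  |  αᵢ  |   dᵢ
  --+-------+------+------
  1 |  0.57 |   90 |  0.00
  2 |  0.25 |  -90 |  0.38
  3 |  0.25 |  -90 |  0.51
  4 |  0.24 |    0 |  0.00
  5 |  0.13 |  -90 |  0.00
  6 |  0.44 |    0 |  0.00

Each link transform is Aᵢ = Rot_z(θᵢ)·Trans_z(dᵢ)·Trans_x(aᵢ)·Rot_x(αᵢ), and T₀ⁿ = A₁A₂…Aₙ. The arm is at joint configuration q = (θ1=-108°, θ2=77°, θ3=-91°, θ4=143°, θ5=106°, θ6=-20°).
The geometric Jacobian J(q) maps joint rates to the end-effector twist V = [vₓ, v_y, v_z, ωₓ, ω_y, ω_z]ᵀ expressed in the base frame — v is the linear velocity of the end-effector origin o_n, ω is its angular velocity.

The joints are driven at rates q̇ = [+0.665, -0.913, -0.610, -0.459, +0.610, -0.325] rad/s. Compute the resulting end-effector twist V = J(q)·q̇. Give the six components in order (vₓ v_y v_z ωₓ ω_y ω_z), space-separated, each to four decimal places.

-0.6265 -0.6911 0.8781 0.9247 -1.0817 0.6538

o_n = [-0.1755, 0.2567, 0.5889]
J₁: ẑ×o_n = [-0.2567, -0.1755, 0.0000], ω = ẑ
J2: z=[-0.9511, 0.3090, 0.0000] o=[-0.1761, -0.5421, 0.0000] → [0.1820, 0.5601, -0.7599, -0.9511, 0.3090, 0.0000]
J3: z=[0.3011, 0.9267, 0.2250] o=[-0.5549, -0.4782, 0.2436] → [0.1547, -0.0186, -0.1304, 0.3011, 0.9267, 0.2250]
J4: z=[-0.0861, -0.2085, 0.9742] o=[-0.6388, 0.0726, 0.3541] → [-0.2283, 0.4716, 0.0808, -0.0861, -0.2085, 0.9742]
J5: z=[-0.0861, -0.2085, 0.9742] o=[-0.5002, -0.1212, 0.3248] → [-0.4232, 0.3391, 0.0352, -0.0861, -0.2085, 0.9742]
J6: z=[-0.7787, 0.6240, 0.0647] o=[-0.4195, -0.0233, 0.3529] → [0.1291, 0.1995, -0.3703, -0.7787, 0.6240, 0.0647]
V = J·q̇ = [-0.6265, -0.6911, 0.8781, 0.9247, -1.0817, 0.6538]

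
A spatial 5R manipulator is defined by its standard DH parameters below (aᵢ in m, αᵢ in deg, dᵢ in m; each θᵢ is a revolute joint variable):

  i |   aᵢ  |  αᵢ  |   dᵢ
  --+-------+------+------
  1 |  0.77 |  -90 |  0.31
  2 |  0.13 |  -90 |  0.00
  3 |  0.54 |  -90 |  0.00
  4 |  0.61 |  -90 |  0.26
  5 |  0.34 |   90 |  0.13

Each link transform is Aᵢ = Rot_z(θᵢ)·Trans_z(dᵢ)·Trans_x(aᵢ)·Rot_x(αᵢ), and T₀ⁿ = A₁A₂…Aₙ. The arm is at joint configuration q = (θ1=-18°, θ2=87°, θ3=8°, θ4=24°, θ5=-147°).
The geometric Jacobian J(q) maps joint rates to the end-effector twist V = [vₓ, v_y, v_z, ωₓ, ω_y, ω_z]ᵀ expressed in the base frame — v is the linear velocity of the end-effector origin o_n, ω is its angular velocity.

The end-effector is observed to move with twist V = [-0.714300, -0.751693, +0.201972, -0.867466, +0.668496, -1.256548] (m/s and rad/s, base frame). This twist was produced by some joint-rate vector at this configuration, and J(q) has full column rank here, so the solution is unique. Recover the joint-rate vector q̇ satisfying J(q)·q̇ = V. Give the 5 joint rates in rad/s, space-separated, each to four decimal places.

-0.8100 -0.2760 0.3830 -0.6920 -0.7340

o_n = [0.8427, -0.8520, -0.5200]
J₁: ẑ×o_n = [0.8520, 0.8427, -0.0000], ω = ẑ
J2: z=[0.3090, 0.9511, 0.0000] o=[0.7323, -0.2379, 0.3100] → [-0.7894, 0.2565, -0.2947, 0.3090, 0.9511, 0.0000]
J3: z=[-0.9498, 0.3086, -0.0523] o=[0.7388, -0.2400, 0.1802] → [-0.2481, -0.6705, 0.5492, -0.9498, 0.3086, -0.0523]
J4: z=[-0.3129, -0.9396, 0.1390] o=[0.7422, -0.3202, -0.3538] → [0.2301, -0.0380, 0.2609, -0.3129, -0.9396, 0.1390]
J5: z=[0.8651, -0.2216, 0.4500] o=[0.9000, -0.7237, -0.8558] → [-0.0166, -0.3163, -0.1237, 0.8651, -0.2216, 0.4500]
q̇ = J⁺·V = [-0.8100, -0.2760, 0.3830, -0.6920, -0.7340]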